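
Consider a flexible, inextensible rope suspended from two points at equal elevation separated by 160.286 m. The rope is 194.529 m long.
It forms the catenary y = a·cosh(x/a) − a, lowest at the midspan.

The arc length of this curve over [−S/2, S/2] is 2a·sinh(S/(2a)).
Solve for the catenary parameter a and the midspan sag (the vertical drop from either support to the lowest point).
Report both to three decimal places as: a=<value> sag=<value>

seed: a₀ = √(S³/(24(L−S))) = √(160.286³/(24·34.243)) = 70.786732
iter 1: u=1.132175  f(a)=+2.263e+00  f'(a)=-1.097e+00  a ← 70.786732 − (+2.263e+00/-1.097e+00) = 72.848884
iter 2: u=1.100127  f(a)=+1.026e-01  f'(a)=-9.998e-01  a ← 72.848884 − (+1.026e-01/-9.998e-01) = 72.951552
iter 3: u=1.098578  f(a)=+2.335e-04  f'(a)=-9.953e-01  a ← 72.951552 − (+2.335e-04/-9.953e-01) = 72.951787
iter 4: u=1.098575  f(a)=+1.214e-09  f'(a)=-9.953e-01  a ← 72.951787 − (+1.214e-09/-9.953e-01) = 72.951787
iter 5: u=1.098575  f(a)=-2.842e-14  f'(a)=-9.953e-01  a ← 72.951787 − (-2.842e-14/-9.953e-01) = 72.951787
converged: |Δa| < 1e-12 after 5 iterations
sag = a·(cosh(S/(2a)) − 1) = 72.951787·(cosh(1.098575) − 1) = 48.630885
T_max/T_min = cosh(S/(2a)) = 1.666617

a=72.952 sag=48.631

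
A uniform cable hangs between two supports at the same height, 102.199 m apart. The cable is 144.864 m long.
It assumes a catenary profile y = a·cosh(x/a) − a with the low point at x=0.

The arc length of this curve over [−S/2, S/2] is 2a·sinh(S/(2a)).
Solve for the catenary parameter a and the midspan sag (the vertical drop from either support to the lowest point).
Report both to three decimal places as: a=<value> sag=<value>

seed: a₀ = √(S³/(24(L−S))) = √(102.199³/(24·42.665)) = 32.287058
iter 1: u=1.582662  f(a)=+5.673e+00  f'(a)=-3.367e+00  a ← 32.287058 − (+5.673e+00/-3.367e+00) = 33.972122
iter 2: u=1.504160  f(a)=+4.744e-01  f'(a)=-2.825e+00  a ← 33.972122 − (+4.744e-01/-2.825e+00) = 34.140034
iter 3: u=1.496762  f(a)=+3.986e-03  f'(a)=-2.778e+00  a ← 34.140034 − (+3.986e-03/-2.778e+00) = 34.141468
iter 4: u=1.496699  f(a)=+2.866e-07  f'(a)=-2.778e+00  a ← 34.141468 − (+2.866e-07/-2.778e+00) = 34.141469
iter 5: u=1.496699  f(a)=+0.000e+00  f'(a)=-2.778e+00  a ← 34.141469 − (+0.000e+00/-2.778e+00) = 34.141469
converged: |Δa| < 1e-12 after 5 iterations
sag = a·(cosh(S/(2a)) − 1) = 34.141469·(cosh(1.496699) − 1) = 45.933712
T_max/T_min = cosh(S/(2a)) = 2.345394

a=34.141 sag=45.934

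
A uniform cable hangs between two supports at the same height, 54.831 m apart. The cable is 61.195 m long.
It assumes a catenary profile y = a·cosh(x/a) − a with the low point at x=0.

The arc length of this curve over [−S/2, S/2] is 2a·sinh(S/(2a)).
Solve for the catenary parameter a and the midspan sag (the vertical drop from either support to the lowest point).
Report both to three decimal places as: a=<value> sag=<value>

seed: a₀ = √(S³/(24(L−S))) = √(54.831³/(24·6.364)) = 32.852509
iter 1: u=0.834502  f(a)=+2.253e-01  f'(a)=-4.151e-01  a ← 32.852509 − (+2.253e-01/-4.151e-01) = 33.395291
iter 2: u=0.820939  f(a)=+5.705e-03  f'(a)=-3.943e-01  a ← 33.395291 − (+5.705e-03/-3.943e-01) = 33.409760
iter 3: u=0.820584  f(a)=+3.869e-06  f'(a)=-3.938e-01  a ← 33.409760 − (+3.869e-06/-3.938e-01) = 33.409769
iter 4: u=0.820583  f(a)=+1.776e-12  f'(a)=-3.938e-01  a ← 33.409769 − (+1.776e-12/-3.938e-01) = 33.409769
converged: |Δa| < 1e-12 after 4 iterations
sag = a·(cosh(S/(2a)) − 1) = 33.409769·(cosh(0.820583) − 1) = 11.893870
T_max/T_min = cosh(S/(2a)) = 1.356000

a=33.410 sag=11.894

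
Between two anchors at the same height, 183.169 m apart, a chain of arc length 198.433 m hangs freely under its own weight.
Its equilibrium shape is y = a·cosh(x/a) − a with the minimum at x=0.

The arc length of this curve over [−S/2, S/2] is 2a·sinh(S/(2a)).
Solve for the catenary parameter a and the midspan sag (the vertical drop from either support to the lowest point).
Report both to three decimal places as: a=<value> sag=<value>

seed: a₀ = √(S³/(24(L−S))) = √(183.169³/(24·15.264)) = 129.520396
iter 1: u=0.707105  f(a)=+3.862e-01  f'(a)=-2.477e-01  a ← 129.520396 − (+3.862e-01/-2.477e-01) = 131.079443
iter 2: u=0.698695  f(a)=+7.083e-03  f'(a)=-2.387e-01  a ← 131.079443 − (+7.083e-03/-2.387e-01) = 131.109119
iter 3: u=0.698536  f(a)=+2.482e-06  f'(a)=-2.385e-01  a ← 131.109119 − (+2.482e-06/-2.385e-01) = 131.109130
iter 4: u=0.698536  f(a)=+2.842e-13  f'(a)=-2.385e-01  a ← 131.109130 − (+2.842e-13/-2.385e-01) = 131.109130
converged: |Δa| < 1e-12 after 4 iterations
sag = a·(cosh(S/(2a)) − 1) = 131.109130·(cosh(0.698536) − 1) = 33.309597
T_max/T_min = cosh(S/(2a)) = 1.254060

a=131.109 sag=33.310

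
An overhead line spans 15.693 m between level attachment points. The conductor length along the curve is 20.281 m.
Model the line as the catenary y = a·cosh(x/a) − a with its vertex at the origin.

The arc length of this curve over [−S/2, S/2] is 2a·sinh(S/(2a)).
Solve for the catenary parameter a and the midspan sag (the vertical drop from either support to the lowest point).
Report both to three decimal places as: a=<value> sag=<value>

seed: a₀ = √(S³/(24(L−S))) = √(15.693³/(24·4.588)) = 5.924363
iter 1: u=1.324446  f(a)=+4.196e-01  f'(a)=-1.838e+00  a ← 5.924363 − (+4.196e-01/-1.838e+00) = 6.152652
iter 2: u=1.275304  f(a)=+2.547e-02  f'(a)=-1.621e+00  a ← 6.152652 − (+2.547e-02/-1.621e+00) = 6.168365
iter 3: u=1.272055  f(a)=+1.073e-04  f'(a)=-1.607e+00  a ← 6.168365 − (+1.073e-04/-1.607e+00) = 6.168432
iter 4: u=1.272041  f(a)=+1.922e-09  f'(a)=-1.607e+00  a ← 6.168432 − (+1.922e-09/-1.607e+00) = 6.168432
iter 5: u=1.272041  f(a)=+0.000e+00  f'(a)=-1.607e+00  a ← 6.168432 − (+0.000e+00/-1.607e+00) = 6.168432
converged: |Δa| < 1e-12 after 5 iterations
sag = a·(cosh(S/(2a)) − 1) = 6.168432·(cosh(1.272041) − 1) = 5.700826
T_max/T_min = cosh(S/(2a)) = 1.924194

a=6.168 sag=5.701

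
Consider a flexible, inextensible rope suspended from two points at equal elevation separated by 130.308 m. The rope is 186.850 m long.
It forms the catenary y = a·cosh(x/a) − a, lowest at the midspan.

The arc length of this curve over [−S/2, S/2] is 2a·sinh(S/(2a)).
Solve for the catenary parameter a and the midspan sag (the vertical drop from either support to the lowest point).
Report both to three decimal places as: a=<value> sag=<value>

a=42.783 sag=59.972

seed: a₀ = √(S³/(24(L−S))) = √(130.308³/(24·56.542)) = 40.379916
iter 1: u=1.613525  f(a)=+7.833e+00  f'(a)=-3.601e+00  a ← 40.379916 − (+7.833e+00/-3.601e+00) = 42.555397
iter 2: u=1.531040  f(a)=+6.776e-01  f'(a)=-3.002e+00  a ← 42.555397 − (+6.776e-01/-3.002e+00) = 42.781073
iter 3: u=1.522963  f(a)=+6.130e-03  f'(a)=-2.948e+00  a ← 42.781073 − (+6.130e-03/-2.948e+00) = 42.783153
iter 4: u=1.522889  f(a)=+5.118e-07  f'(a)=-2.948e+00  a ← 42.783153 − (+5.118e-07/-2.948e+00) = 42.783153
iter 5: u=1.522889  f(a)=+0.000e+00  f'(a)=-2.948e+00  a ← 42.783153 − (+0.000e+00/-2.948e+00) = 42.783153
converged: |Δa| < 1e-12 after 5 iterations
sag = a·(cosh(S/(2a)) − 1) = 42.783153·(cosh(1.522889) − 1) = 59.972036
T_max/T_min = cosh(S/(2a)) = 2.401768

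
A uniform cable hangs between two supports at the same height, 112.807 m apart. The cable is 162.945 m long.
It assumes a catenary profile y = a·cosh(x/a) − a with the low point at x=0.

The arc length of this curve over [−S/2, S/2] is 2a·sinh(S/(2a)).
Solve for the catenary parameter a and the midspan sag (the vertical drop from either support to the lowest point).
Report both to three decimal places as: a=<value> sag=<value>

seed: a₀ = √(S³/(24(L−S))) = √(112.807³/(24·50.138)) = 34.539413
iter 1: u=1.633018  f(a)=+7.126e+00  f'(a)=-3.755e+00  a ← 34.539413 − (+7.126e+00/-3.755e+00) = 36.437139
iter 2: u=1.547967  f(a)=+6.294e-01  f'(a)=-3.118e+00  a ← 36.437139 − (+6.294e-01/-3.118e+00) = 36.638989
iter 3: u=1.539439  f(a)=+5.962e-03  f'(a)=-3.060e+00  a ← 36.638989 − (+5.962e-03/-3.060e+00) = 36.640937
iter 4: u=1.539357  f(a)=+5.462e-07  f'(a)=-3.059e+00  a ← 36.640937 − (+5.462e-07/-3.059e+00) = 36.640938
iter 5: u=1.539357  f(a)=+2.842e-14  f'(a)=-3.059e+00  a ← 36.640938 − (+2.842e-14/-3.059e+00) = 36.640938
converged: |Δa| < 1e-12 after 5 iterations
sag = a·(cosh(S/(2a)) − 1) = 36.640938·(cosh(1.539357) − 1) = 52.691736
T_max/T_min = cosh(S/(2a)) = 2.438056

a=36.641 sag=52.692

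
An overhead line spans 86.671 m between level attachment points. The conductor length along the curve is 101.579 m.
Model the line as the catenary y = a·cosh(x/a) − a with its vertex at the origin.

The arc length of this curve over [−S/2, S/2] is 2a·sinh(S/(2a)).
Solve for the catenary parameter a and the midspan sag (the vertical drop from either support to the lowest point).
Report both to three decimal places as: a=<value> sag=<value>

a=43.717 sag=23.296

seed: a₀ = √(S³/(24(L−S))) = √(86.671³/(24·14.908)) = 42.657500
iter 1: u=1.015894  f(a)=+7.885e-01  f'(a)=-7.738e-01  a ← 42.657500 − (+7.885e-01/-7.738e-01) = 43.676434
iter 2: u=0.992194  f(a)=+2.913e-02  f'(a)=-7.176e-01  a ← 43.676434 − (+2.913e-02/-7.176e-01) = 43.717035
iter 3: u=0.991273  f(a)=+4.316e-05  f'(a)=-7.155e-01  a ← 43.717035 − (+4.316e-05/-7.155e-01) = 43.717095
iter 4: u=0.991271  f(a)=+9.501e-11  f'(a)=-7.154e-01  a ← 43.717095 − (+9.501e-11/-7.154e-01) = 43.717095
iter 5: u=0.991271  f(a)=+0.000e+00  f'(a)=-7.154e-01  a ← 43.717095 − (+0.000e+00/-7.154e-01) = 43.717095
converged: |Δa| < 1e-12 after 5 iterations
sag = a·(cosh(S/(2a)) − 1) = 43.717095·(cosh(0.991271) − 1) = 23.296021
T_max/T_min = cosh(S/(2a)) = 1.532881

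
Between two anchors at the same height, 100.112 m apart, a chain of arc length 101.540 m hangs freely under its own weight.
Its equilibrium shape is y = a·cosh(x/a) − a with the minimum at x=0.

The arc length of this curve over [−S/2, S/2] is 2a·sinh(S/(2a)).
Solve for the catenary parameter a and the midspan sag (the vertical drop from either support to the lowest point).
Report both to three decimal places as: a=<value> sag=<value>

a=171.469 sag=7.358

seed: a₀ = √(S³/(24(L−S))) = √(100.112³/(24·1.428)) = 171.103732
iter 1: u=0.292548  f(a)=+6.123e-03  f'(a)=-1.683e-02  a ← 171.103732 − (+6.123e-03/-1.683e-02) = 171.467451
iter 2: u=0.291927  f(a)=+1.958e-05  f'(a)=-1.673e-02  a ← 171.467451 − (+1.958e-05/-1.673e-02) = 171.468621
iter 3: u=0.291925  f(a)=+2.016e-10  f'(a)=-1.673e-02  a ← 171.468621 − (+2.016e-10/-1.673e-02) = 171.468621
iter 4: u=0.291925  f(a)=+0.000e+00  f'(a)=-1.673e-02  a ← 171.468621 − (+0.000e+00/-1.673e-02) = 171.468621
converged: |Δa| < 1e-12 after 4 iterations
sag = a·(cosh(S/(2a)) − 1) = 171.468621·(cosh(0.291925) − 1) = 7.358337
T_max/T_min = cosh(S/(2a)) = 1.042914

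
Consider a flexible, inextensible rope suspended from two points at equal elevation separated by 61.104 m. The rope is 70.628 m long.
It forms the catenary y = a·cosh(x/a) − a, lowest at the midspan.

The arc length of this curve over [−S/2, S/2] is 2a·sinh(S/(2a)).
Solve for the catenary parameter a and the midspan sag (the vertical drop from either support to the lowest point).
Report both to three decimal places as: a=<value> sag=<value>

a=32.306 sag=15.556

seed: a₀ = √(S³/(24(L−S))) = √(61.104³/(24·9.524)) = 31.592875
iter 1: u=0.967053  f(a)=+4.554e-01  f'(a)=-6.612e-01  a ← 31.592875 − (+4.554e-01/-6.612e-01) = 32.281577
iter 2: u=0.946422  f(a)=+1.532e-02  f'(a)=-6.174e-01  a ← 32.281577 − (+1.532e-02/-6.174e-01) = 32.306384
iter 3: u=0.945695  f(a)=+1.866e-05  f'(a)=-6.159e-01  a ← 32.306384 − (+1.866e-05/-6.159e-01) = 32.306414
iter 4: u=0.945695  f(a)=+2.777e-11  f'(a)=-6.159e-01  a ← 32.306414 − (+2.777e-11/-6.159e-01) = 32.306414
iter 5: u=0.945695  f(a)=+1.421e-14  f'(a)=-6.159e-01  a ← 32.306414 − (+1.421e-14/-6.159e-01) = 32.306414
converged: |Δa| < 1e-12 after 5 iterations
sag = a·(cosh(S/(2a)) − 1) = 32.306414·(cosh(0.945695) − 1) = 15.555711
T_max/T_min = cosh(S/(2a)) = 1.481505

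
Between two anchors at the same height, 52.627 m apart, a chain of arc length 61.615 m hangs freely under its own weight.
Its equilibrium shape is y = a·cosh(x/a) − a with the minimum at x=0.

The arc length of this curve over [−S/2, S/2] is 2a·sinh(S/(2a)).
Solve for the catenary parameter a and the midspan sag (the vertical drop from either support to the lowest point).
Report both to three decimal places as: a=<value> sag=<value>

seed: a₀ = √(S³/(24(L−S))) = √(52.627³/(24·8.988)) = 25.994159
iter 1: u=1.012285  f(a)=+4.719e-01  f'(a)=-7.650e-01  a ← 25.994159 − (+4.719e-01/-7.650e-01) = 26.610993
iter 2: u=0.988821  f(a)=+1.732e-02  f'(a)=-7.098e-01  a ← 26.610993 − (+1.732e-02/-7.098e-01) = 26.635393
iter 3: u=0.987915  f(a)=+2.530e-05  f'(a)=-7.077e-01  a ← 26.635393 − (+2.530e-05/-7.077e-01) = 26.635429
iter 4: u=0.987914  f(a)=+5.415e-11  f'(a)=-7.077e-01  a ← 26.635429 − (+5.415e-11/-7.077e-01) = 26.635429
iter 5: u=0.987914  f(a)=+1.421e-14  f'(a)=-7.077e-01  a ← 26.635429 − (+1.421e-14/-7.077e-01) = 26.635429
converged: |Δa| < 1e-12 after 5 iterations
sag = a·(cosh(S/(2a)) − 1) = 26.635429·(cosh(0.987914) − 1) = 14.089848
T_max/T_min = cosh(S/(2a)) = 1.528989

a=26.635 sag=14.090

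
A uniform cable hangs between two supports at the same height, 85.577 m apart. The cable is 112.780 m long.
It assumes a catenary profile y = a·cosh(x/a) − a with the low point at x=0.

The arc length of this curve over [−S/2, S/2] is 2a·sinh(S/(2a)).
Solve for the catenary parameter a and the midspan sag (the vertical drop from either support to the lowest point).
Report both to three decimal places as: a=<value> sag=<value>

a=32.364 sag=32.654

seed: a₀ = √(S³/(24(L−S))) = √(85.577³/(24·27.203)) = 30.982864
iter 1: u=1.381038  f(a)=+2.715e+00  f'(a)=-2.115e+00  a ← 30.982864 − (+2.715e+00/-2.115e+00) = 32.266891
iter 2: u=1.326081  f(a)=+1.779e-01  f'(a)=-1.846e+00  a ← 32.266891 − (+1.779e-01/-1.846e+00) = 32.363281
iter 3: u=1.322131  f(a)=+8.823e-04  f'(a)=-1.827e+00  a ← 32.363281 − (+8.823e-04/-1.827e+00) = 32.363764
iter 4: u=1.322111  f(a)=+2.194e-08  f'(a)=-1.827e+00  a ← 32.363764 − (+2.194e-08/-1.827e+00) = 32.363764
iter 5: u=1.322111  f(a)=-1.421e-14  f'(a)=-1.827e+00  a ← 32.363764 − (-1.421e-14/-1.827e+00) = 32.363764
converged: |Δa| < 1e-12 after 5 iterations
sag = a·(cosh(S/(2a)) − 1) = 32.363764·(cosh(1.322111) − 1) = 32.653505
T_max/T_min = cosh(S/(2a)) = 2.008953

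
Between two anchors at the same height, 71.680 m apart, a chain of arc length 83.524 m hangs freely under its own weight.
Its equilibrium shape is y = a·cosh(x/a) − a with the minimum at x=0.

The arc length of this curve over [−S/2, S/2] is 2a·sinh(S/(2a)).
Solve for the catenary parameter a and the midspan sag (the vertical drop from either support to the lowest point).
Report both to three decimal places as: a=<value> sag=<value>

a=36.855 sag=18.844

seed: a₀ = √(S³/(24(L−S))) = √(71.680³/(24·11.844)) = 35.995000
iter 1: u=0.995694  f(a)=+6.012e-01  f'(a)=-7.257e-01  a ← 35.995000 − (+6.012e-01/-7.257e-01) = 36.823403
iter 2: u=0.973294  f(a)=+2.138e-02  f'(a)=-6.749e-01  a ← 36.823403 − (+2.138e-02/-6.749e-01) = 36.855080
iter 3: u=0.972458  f(a)=+2.925e-05  f'(a)=-6.731e-01  a ← 36.855080 − (+2.925e-05/-6.731e-01) = 36.855124
iter 4: u=0.972456  f(a)=+5.490e-11  f'(a)=-6.731e-01  a ← 36.855124 − (+5.490e-11/-6.731e-01) = 36.855124
iter 5: u=0.972456  f(a)=+0.000e+00  f'(a)=-6.731e-01  a ← 36.855124 − (+0.000e+00/-6.731e-01) = 36.855124
converged: |Δa| < 1e-12 after 5 iterations
sag = a·(cosh(S/(2a)) − 1) = 36.855124·(cosh(0.972456) − 1) = 18.843752
T_max/T_min = cosh(S/(2a)) = 1.511293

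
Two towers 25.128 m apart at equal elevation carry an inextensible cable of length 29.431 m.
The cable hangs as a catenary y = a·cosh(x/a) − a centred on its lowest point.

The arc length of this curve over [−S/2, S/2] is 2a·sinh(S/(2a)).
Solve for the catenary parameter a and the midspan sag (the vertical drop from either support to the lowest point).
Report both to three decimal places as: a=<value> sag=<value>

a=12.702 sag=6.737

seed: a₀ = √(S³/(24(L−S))) = √(25.128³/(24·4.303)) = 12.394973
iter 1: u=1.013637  f(a)=+2.265e-01  f'(a)=-7.683e-01  a ← 12.394973 − (+2.265e-01/-7.683e-01) = 12.689829
iter 2: u=0.990084  f(a)=+8.336e-03  f'(a)=-7.127e-01  a ← 12.689829 − (+8.336e-03/-7.127e-01) = 12.701525
iter 3: u=0.989173  f(a)=+1.224e-05  f'(a)=-7.106e-01  a ← 12.701525 − (+1.224e-05/-7.106e-01) = 12.701542
iter 4: u=0.989171  f(a)=+2.647e-11  f'(a)=-7.106e-01  a ← 12.701542 − (+2.647e-11/-7.106e-01) = 12.701542
iter 5: u=0.989171  f(a)=+0.000e+00  f'(a)=-7.106e-01  a ← 12.701542 − (+0.000e+00/-7.106e-01) = 12.701542
converged: |Δa| < 1e-12 after 5 iterations
sag = a·(cosh(S/(2a)) − 1) = 12.701542·(cosh(0.989171) − 1) = 6.737468
T_max/T_min = cosh(S/(2a)) = 1.530445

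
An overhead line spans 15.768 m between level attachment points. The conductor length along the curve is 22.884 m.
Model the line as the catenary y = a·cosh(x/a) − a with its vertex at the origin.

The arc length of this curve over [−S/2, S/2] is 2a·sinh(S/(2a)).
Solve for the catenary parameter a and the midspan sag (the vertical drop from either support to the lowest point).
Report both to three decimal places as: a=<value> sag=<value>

seed: a₀ = √(S³/(24(L−S))) = √(15.768³/(24·7.116)) = 4.791167
iter 1: u=1.645528  f(a)=+1.028e+00  f'(a)=-3.857e+00  a ← 4.791167 − (+1.028e+00/-3.857e+00) = 5.057704
iter 2: u=1.558810  f(a)=+9.201e-02  f'(a)=-3.194e+00  a ← 5.057704 − (+9.201e-02/-3.194e+00) = 5.086509
iter 3: u=1.549983  f(a)=+8.974e-04  f'(a)=-3.132e+00  a ← 5.086509 − (+8.974e-04/-3.132e+00) = 5.086795
iter 4: u=1.549895  f(a)=+8.719e-08  f'(a)=-3.132e+00  a ← 5.086795 − (+8.719e-08/-3.132e+00) = 5.086795
iter 5: u=1.549895  f(a)=+3.553e-15  f'(a)=-3.132e+00  a ← 5.086795 − (+3.553e-15/-3.132e+00) = 5.086795
converged: |Δa| < 1e-12 after 5 iterations
sag = a·(cosh(S/(2a)) − 1) = 5.086795·(cosh(1.549895) − 1) = 7.434980
T_max/T_min = cosh(S/(2a)) = 2.461624

a=5.087 sag=7.435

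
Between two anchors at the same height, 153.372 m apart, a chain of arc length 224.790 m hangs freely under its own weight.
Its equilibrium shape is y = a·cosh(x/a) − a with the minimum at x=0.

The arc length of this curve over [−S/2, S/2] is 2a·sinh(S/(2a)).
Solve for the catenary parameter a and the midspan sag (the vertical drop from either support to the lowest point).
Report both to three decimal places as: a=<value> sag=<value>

seed: a₀ = √(S³/(24(L−S))) = √(153.372³/(24·71.418)) = 45.878547
iter 1: u=1.671500  f(a)=+1.067e+01  f'(a)=-4.075e+00  a ← 45.878547 − (+1.067e+01/-4.075e+00) = 48.496426
iter 2: u=1.581271  f(a)=+9.811e-01  f'(a)=-3.357e+00  a ← 48.496426 − (+9.811e-01/-3.357e+00) = 48.788719
iter 3: u=1.571798  f(a)=+1.016e-02  f'(a)=-3.287e+00  a ← 48.788719 − (+1.016e-02/-3.287e+00) = 48.791809
iter 4: u=1.571698  f(a)=+1.113e-06  f'(a)=-3.287e+00  a ← 48.791809 − (+1.113e-06/-3.287e+00) = 48.791809
iter 5: u=1.571698  f(a)=+2.842e-14  f'(a)=-3.287e+00  a ← 48.791809 − (+2.842e-14/-3.287e+00) = 48.791809
converged: |Δa| < 1e-12 after 5 iterations
sag = a·(cosh(S/(2a)) − 1) = 48.791809·(cosh(1.571698) − 1) = 73.736868
T_max/T_min = cosh(S/(2a)) = 2.511255

a=48.792 sag=73.737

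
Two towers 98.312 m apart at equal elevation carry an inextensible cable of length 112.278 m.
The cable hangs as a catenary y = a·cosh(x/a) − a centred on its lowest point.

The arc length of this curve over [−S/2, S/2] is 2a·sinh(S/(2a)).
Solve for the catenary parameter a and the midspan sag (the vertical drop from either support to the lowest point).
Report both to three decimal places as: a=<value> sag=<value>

seed: a₀ = √(S³/(24(L−S))) = √(98.312³/(24·13.966)) = 53.243691
iter 1: u=0.923227  f(a)=+6.074e-01  f'(a)=-5.707e-01  a ← 53.243691 − (+6.074e-01/-5.707e-01) = 54.308021
iter 2: u=0.905133  f(a)=+1.869e-02  f'(a)=-5.361e-01  a ← 54.308021 − (+1.869e-02/-5.361e-01) = 54.342888
iter 3: u=0.904553  f(a)=+1.894e-05  f'(a)=-5.350e-01  a ← 54.342888 − (+1.894e-05/-5.350e-01) = 54.342923
iter 4: u=0.904552  f(a)=+1.953e-11  f'(a)=-5.350e-01  a ← 54.342923 − (+1.953e-11/-5.350e-01) = 54.342923
converged: |Δa| < 1e-12 after 4 iterations
sag = a·(cosh(S/(2a)) − 1) = 54.342923·(cosh(0.904552) − 1) = 23.789916
T_max/T_min = cosh(S/(2a)) = 1.437774

a=54.343 sag=23.790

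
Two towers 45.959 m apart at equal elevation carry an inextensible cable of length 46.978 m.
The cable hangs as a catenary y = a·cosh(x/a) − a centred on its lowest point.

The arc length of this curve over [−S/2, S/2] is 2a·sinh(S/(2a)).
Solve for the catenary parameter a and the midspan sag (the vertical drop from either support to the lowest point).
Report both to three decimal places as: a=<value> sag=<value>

a=63.212 sag=4.223

seed: a₀ = √(S³/(24(L−S))) = √(45.959³/(24·1.019)) = 63.003278
iter 1: u=0.364735  f(a)=+6.799e-03  f'(a)=-3.278e-02  a ← 63.003278 − (+6.799e-03/-3.278e-02) = 63.210706
iter 2: u=0.363538  f(a)=+3.373e-05  f'(a)=-3.246e-02  a ← 63.210706 − (+3.373e-05/-3.246e-02) = 63.211745
iter 3: u=0.363532  f(a)=+8.389e-10  f'(a)=-3.245e-02  a ← 63.211745 − (+8.389e-10/-3.245e-02) = 63.211745
iter 4: u=0.363532  f(a)=+0.000e+00  f'(a)=-3.245e-02  a ← 63.211745 − (+0.000e+00/-3.245e-02) = 63.211745
converged: |Δa| < 1e-12 after 4 iterations
sag = a·(cosh(S/(2a)) − 1) = 63.211745·(cosh(0.363532) − 1) = 4.223096
T_max/T_min = cosh(S/(2a)) = 1.066809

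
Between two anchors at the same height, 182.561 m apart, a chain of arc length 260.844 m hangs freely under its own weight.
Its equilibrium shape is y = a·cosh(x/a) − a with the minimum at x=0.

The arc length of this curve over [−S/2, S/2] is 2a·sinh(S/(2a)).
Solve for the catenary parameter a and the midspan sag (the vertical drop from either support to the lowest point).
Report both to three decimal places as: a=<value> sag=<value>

seed: a₀ = √(S³/(24(L−S))) = √(182.561³/(24·78.283)) = 56.907913
iter 1: u=1.604004  f(a)=+1.071e+01  f'(a)=-3.527e+00  a ← 56.907913 − (+1.071e+01/-3.527e+00) = 59.944208
iter 2: u=1.522758  f(a)=+9.169e-01  f'(a)=-2.947e+00  a ← 59.944208 − (+9.169e-01/-2.947e+00) = 60.255324
iter 3: u=1.514895  f(a)=+8.109e-03  f'(a)=-2.895e+00  a ← 60.255324 − (+8.109e-03/-2.895e+00) = 60.258125
iter 4: u=1.514825  f(a)=+6.468e-07  f'(a)=-2.895e+00  a ← 60.258125 − (+6.468e-07/-2.895e+00) = 60.258126
iter 5: u=1.514825  f(a)=+0.000e+00  f'(a)=-2.895e+00  a ← 60.258126 − (+0.000e+00/-2.895e+00) = 60.258126
converged: |Δa| < 1e-12 after 5 iterations
sag = a·(cosh(S/(2a)) − 1) = 60.258126·(cosh(1.514825) − 1) = 83.411425
T_max/T_min = cosh(S/(2a)) = 2.384235

a=60.258 sag=83.411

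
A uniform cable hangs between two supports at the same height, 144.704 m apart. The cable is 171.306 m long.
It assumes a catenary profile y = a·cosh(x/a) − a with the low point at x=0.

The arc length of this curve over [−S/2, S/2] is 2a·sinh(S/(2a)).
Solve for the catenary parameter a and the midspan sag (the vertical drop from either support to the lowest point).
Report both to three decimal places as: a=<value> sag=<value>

seed: a₀ = √(S³/(24(L−S))) = √(144.704³/(24·26.602)) = 68.890294
iter 1: u=1.050250  f(a)=+1.506e+00  f'(a)=-8.609e-01  a ← 68.890294 − (+1.506e+00/-8.609e-01) = 70.639902
iter 2: u=1.024237  f(a)=+5.929e-02  f'(a)=-7.943e-01  a ← 70.639902 − (+5.929e-02/-7.943e-01) = 70.714543
iter 3: u=1.023156  f(a)=+1.002e-04  f'(a)=-7.917e-01  a ← 70.714543 − (+1.002e-04/-7.917e-01) = 70.714670
iter 4: u=1.023154  f(a)=+2.873e-10  f'(a)=-7.917e-01  a ← 70.714670 − (+2.873e-10/-7.917e-01) = 70.714670
iter 5: u=1.023154  f(a)=+2.842e-14  f'(a)=-7.917e-01  a ← 70.714670 − (+2.842e-14/-7.917e-01) = 70.714670
converged: |Δa| < 1e-12 after 5 iterations
sag = a·(cosh(S/(2a)) − 1) = 70.714670·(cosh(1.023154) − 1) = 40.357383
T_max/T_min = cosh(S/(2a)) = 1.570707

a=70.715 sag=40.357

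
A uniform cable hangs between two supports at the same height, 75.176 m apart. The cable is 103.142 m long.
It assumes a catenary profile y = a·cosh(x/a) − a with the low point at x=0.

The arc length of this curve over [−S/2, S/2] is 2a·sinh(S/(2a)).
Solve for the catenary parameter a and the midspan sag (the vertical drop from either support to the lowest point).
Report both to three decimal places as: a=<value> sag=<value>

a=26.458 sag=31.504

seed: a₀ = √(S³/(24(L−S))) = √(75.176³/(24·27.966)) = 25.159269
iter 1: u=1.494002  f(a)=+3.292e+00  f'(a)=-2.761e+00  a ← 25.159269 − (+3.292e+00/-2.761e+00) = 26.351846
iter 2: u=1.426390  f(a)=+2.486e-01  f'(a)=-2.358e+00  a ← 26.351846 − (+2.486e-01/-2.358e+00) = 26.457250
iter 3: u=1.420707  f(a)=+1.673e-03  f'(a)=-2.326e+00  a ← 26.457250 − (+1.673e-03/-2.326e+00) = 26.457969
iter 4: u=1.420668  f(a)=+7.685e-08  f'(a)=-2.326e+00  a ← 26.457969 − (+7.685e-08/-2.326e+00) = 26.457969
iter 5: u=1.420668  f(a)=+1.421e-14  f'(a)=-2.326e+00  a ← 26.457969 − (+1.421e-14/-2.326e+00) = 26.457969
converged: |Δa| < 1e-12 after 5 iterations
sag = a·(cosh(S/(2a)) − 1) = 26.457969·(cosh(1.420668) − 1) = 31.504020
T_max/T_min = cosh(S/(2a)) = 2.190719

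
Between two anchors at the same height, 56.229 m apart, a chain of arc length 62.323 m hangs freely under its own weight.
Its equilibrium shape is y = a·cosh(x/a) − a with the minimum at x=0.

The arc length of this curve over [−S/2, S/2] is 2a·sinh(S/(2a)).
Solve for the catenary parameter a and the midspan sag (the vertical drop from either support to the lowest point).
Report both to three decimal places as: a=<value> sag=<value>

a=35.418 sag=11.757

seed: a₀ = √(S³/(24(L−S))) = √(56.229³/(24·6.094)) = 34.864520
iter 1: u=0.806393  f(a)=+2.012e-01  f'(a)=-3.728e-01  a ← 34.864520 − (+2.012e-01/-3.728e-01) = 35.404237
iter 2: u=0.794100  f(a)=+4.768e-03  f'(a)=-3.554e-01  a ← 35.404237 − (+4.768e-03/-3.554e-01) = 35.417655
iter 3: u=0.793799  f(a)=+2.821e-06  f'(a)=-3.549e-01  a ← 35.417655 − (+2.821e-06/-3.549e-01) = 35.417663
iter 4: u=0.793799  f(a)=+1.002e-12  f'(a)=-3.549e-01  a ← 35.417663 − (+1.002e-12/-3.549e-01) = 35.417663
converged: |Δa| < 1e-12 after 4 iterations
sag = a·(cosh(S/(2a)) − 1) = 35.417663·(cosh(0.793799) − 1) = 11.757012
T_max/T_min = cosh(S/(2a)) = 1.331953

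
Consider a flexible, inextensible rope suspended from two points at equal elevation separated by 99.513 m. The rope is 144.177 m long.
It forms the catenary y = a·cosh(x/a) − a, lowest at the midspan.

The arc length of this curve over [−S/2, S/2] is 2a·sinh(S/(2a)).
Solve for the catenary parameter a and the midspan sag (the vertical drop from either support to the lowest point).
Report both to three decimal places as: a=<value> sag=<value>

seed: a₀ = √(S³/(24(L−S))) = √(99.513³/(24·44.664)) = 30.320426
iter 1: u=1.641022  f(a)=+6.414e+00  f'(a)=-3.820e+00  a ← 30.320426 − (+6.414e+00/-3.820e+00) = 31.999672
iter 2: u=1.554907  f(a)=+5.714e-01  f'(a)=-3.167e+00  a ← 31.999672 − (+5.714e-01/-3.167e+00) = 32.180112
iter 3: u=1.546188  f(a)=+5.515e-03  f'(a)=-3.106e+00  a ← 32.180112 − (+5.515e-03/-3.106e+00) = 32.181888
iter 4: u=1.546103  f(a)=+5.246e-07  f'(a)=-3.105e+00  a ← 32.181888 − (+5.246e-07/-3.105e+00) = 32.181888
iter 5: u=1.546103  f(a)=-2.842e-14  f'(a)=-3.105e+00  a ← 32.181888 − (-2.842e-14/-3.105e+00) = 32.181888
converged: |Δa| < 1e-12 after 5 iterations
sag = a·(cosh(S/(2a)) − 1) = 32.181888·(cosh(1.546103) − 1) = 46.763826
T_max/T_min = cosh(S/(2a)) = 2.453110

a=32.182 sag=46.764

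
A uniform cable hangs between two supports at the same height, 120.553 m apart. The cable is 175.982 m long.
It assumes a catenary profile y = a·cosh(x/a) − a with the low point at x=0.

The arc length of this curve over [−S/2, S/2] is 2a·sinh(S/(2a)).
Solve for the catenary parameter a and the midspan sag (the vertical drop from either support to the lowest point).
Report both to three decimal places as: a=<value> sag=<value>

a=38.568 sag=57.504

seed: a₀ = √(S³/(24(L−S))) = √(120.553³/(24·55.429)) = 36.290495
iter 1: u=1.660945  f(a)=+8.168e+00  f'(a)=-3.985e+00  a ← 36.290495 − (+8.168e+00/-3.985e+00) = 38.340157
iter 2: u=1.572151  f(a)=+7.430e-01  f'(a)=-3.290e+00  a ← 38.340157 − (+7.430e-01/-3.290e+00) = 38.566006
iter 3: u=1.562944  f(a)=+7.509e-03  f'(a)=-3.224e+00  a ← 38.566006 − (+7.509e-03/-3.224e+00) = 38.568335
iter 4: u=1.562849  f(a)=+7.840e-07  f'(a)=-3.223e+00  a ← 38.568335 − (+7.840e-07/-3.223e+00) = 38.568336
iter 5: u=1.562849  f(a)=+2.842e-14  f'(a)=-3.223e+00  a ← 38.568336 − (+2.842e-14/-3.223e+00) = 38.568336
converged: |Δa| < 1e-12 after 5 iterations
sag = a·(cosh(S/(2a)) − 1) = 38.568336·(cosh(1.562849) − 1) = 57.504203
T_max/T_min = cosh(S/(2a)) = 2.490969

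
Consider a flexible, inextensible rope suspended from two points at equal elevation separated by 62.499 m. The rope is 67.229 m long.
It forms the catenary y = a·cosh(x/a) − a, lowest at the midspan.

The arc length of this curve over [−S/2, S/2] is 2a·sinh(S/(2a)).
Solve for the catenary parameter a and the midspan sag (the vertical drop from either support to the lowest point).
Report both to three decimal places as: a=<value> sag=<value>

a=46.891 sag=10.804

seed: a₀ = √(S³/(24(L−S))) = √(62.499³/(24·4.730)) = 46.373878
iter 1: u=0.673860  f(a)=+1.086e-01  f'(a)=-2.134e-01  a ← 46.373878 − (+1.086e-01/-2.134e-01) = 46.882573
iter 2: u=0.666548  f(a)=+1.812e-03  f'(a)=-2.063e-01  a ← 46.882573 − (+1.812e-03/-2.063e-01) = 46.891356
iter 3: u=0.666423  f(a)=+5.240e-07  f'(a)=-2.062e-01  a ← 46.891356 − (+5.240e-07/-2.062e-01) = 46.891358
iter 4: u=0.666423  f(a)=+2.842e-14  f'(a)=-2.062e-01  a ← 46.891358 − (+2.842e-14/-2.062e-01) = 46.891358
converged: |Δa| < 1e-12 after 4 iterations
sag = a·(cosh(S/(2a)) − 1) = 46.891358·(cosh(0.666423) − 1) = 10.803824
T_max/T_min = cosh(S/(2a)) = 1.230401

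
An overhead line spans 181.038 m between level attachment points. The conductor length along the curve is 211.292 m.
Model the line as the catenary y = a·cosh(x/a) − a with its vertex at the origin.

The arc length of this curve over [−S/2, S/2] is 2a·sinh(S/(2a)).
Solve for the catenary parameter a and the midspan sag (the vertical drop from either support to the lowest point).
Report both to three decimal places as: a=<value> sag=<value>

a=92.582 sag=47.891

seed: a₀ = √(S³/(24(L−S))) = √(181.038³/(24·30.254)) = 90.397744
iter 1: u=1.001341  f(a)=+1.553e+00  f'(a)=-7.389e-01  a ← 90.397744 − (+1.553e+00/-7.389e-01) = 92.500120
iter 2: u=0.978583  f(a)=+5.585e-02  f'(a)=-6.867e-01  a ← 92.500120 − (+5.585e-02/-6.867e-01) = 92.581451
iter 3: u=0.977723  f(a)=+7.813e-05  f'(a)=-6.847e-01  a ← 92.581451 − (+7.813e-05/-6.847e-01) = 92.581565
iter 4: u=0.977722  f(a)=+1.534e-10  f'(a)=-6.847e-01  a ← 92.581565 − (+1.534e-10/-6.847e-01) = 92.581565
iter 5: u=0.977722  f(a)=+0.000e+00  f'(a)=-6.847e-01  a ← 92.581565 − (+0.000e+00/-6.847e-01) = 92.581565
converged: |Δa| < 1e-12 after 5 iterations
sag = a·(cosh(S/(2a)) − 1) = 92.581565·(cosh(0.977722) − 1) = 47.890580
T_max/T_min = cosh(S/(2a)) = 1.517280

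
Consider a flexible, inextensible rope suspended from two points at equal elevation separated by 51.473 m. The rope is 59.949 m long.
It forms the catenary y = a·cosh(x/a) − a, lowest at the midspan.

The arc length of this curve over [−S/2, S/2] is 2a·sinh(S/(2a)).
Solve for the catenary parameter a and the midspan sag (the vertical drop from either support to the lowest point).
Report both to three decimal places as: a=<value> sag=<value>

a=26.509 sag=13.506

seed: a₀ = √(S³/(24(L−S))) = √(51.473³/(24·8.476)) = 25.892151
iter 1: u=0.993988  f(a)=+4.287e-01  f'(a)=-7.217e-01  a ← 25.892151 − (+4.287e-01/-7.217e-01) = 26.486151
iter 2: u=0.971696  f(a)=+1.520e-02  f'(a)=-6.714e-01  a ← 26.486151 − (+1.520e-02/-6.714e-01) = 26.508786
iter 3: u=0.970867  f(a)=+2.065e-05  f'(a)=-6.696e-01  a ← 26.508786 − (+2.065e-05/-6.696e-01) = 26.508817
iter 4: u=0.970866  f(a)=+3.824e-11  f'(a)=-6.696e-01  a ← 26.508817 − (+3.824e-11/-6.696e-01) = 26.508817
iter 5: u=0.970866  f(a)=+0.000e+00  f'(a)=-6.696e-01  a ← 26.508817 − (+0.000e+00/-6.696e-01) = 26.508817
converged: |Δa| < 1e-12 after 5 iterations
sag = a·(cosh(S/(2a)) − 1) = 26.508817·(cosh(0.970866) − 1) = 13.506031
T_max/T_min = cosh(S/(2a)) = 1.509492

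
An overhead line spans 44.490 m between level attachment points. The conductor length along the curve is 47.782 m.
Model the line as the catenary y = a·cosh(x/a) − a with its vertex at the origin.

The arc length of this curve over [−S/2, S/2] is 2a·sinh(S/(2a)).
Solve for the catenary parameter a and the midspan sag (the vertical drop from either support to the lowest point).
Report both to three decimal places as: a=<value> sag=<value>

a=33.750 sag=7.600

seed: a₀ = √(S³/(24(L−S))) = √(44.490³/(24·3.292)) = 33.385515
iter 1: u=0.666307  f(a)=+7.385e-02  f'(a)=-2.061e-01  a ← 33.385515 − (+7.385e-02/-2.061e-01) = 33.743843
iter 2: u=0.659231  f(a)=+1.206e-03  f'(a)=-1.994e-01  a ← 33.743843 − (+1.206e-03/-1.994e-01) = 33.749890
iter 3: u=0.659113  f(a)=+3.333e-07  f'(a)=-1.993e-01  a ← 33.749890 − (+3.333e-07/-1.993e-01) = 33.749891
iter 4: u=0.659113  f(a)=+2.842e-14  f'(a)=-1.993e-01  a ← 33.749891 − (+2.842e-14/-1.993e-01) = 33.749891
converged: |Δa| < 1e-12 after 4 iterations
sag = a·(cosh(S/(2a)) − 1) = 33.749891·(cosh(0.659113) − 1) = 7.600260
T_max/T_min = cosh(S/(2a)) = 1.225194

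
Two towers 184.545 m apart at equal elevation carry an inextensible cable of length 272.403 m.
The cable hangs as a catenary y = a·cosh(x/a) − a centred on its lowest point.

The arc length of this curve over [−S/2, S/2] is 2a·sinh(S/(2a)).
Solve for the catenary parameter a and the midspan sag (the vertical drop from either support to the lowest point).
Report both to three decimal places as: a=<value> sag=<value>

a=58.133 sag=89.956

seed: a₀ = √(S³/(24(L−S))) = √(184.545³/(24·87.858)) = 54.595538
iter 1: u=1.690111  f(a)=+1.344e+01  f'(a)=-4.237e+00  a ← 54.595538 − (+1.344e+01/-4.237e+00) = 57.766904
iter 2: u=1.597325  f(a)=+1.260e+00  f'(a)=-3.476e+00  a ← 57.766904 − (+1.260e+00/-3.476e+00) = 58.129260
iter 3: u=1.587368  f(a)=+1.360e-02  f'(a)=-3.402e+00  a ← 58.129260 − (+1.360e-02/-3.402e+00) = 58.133259
iter 4: u=1.587258  f(a)=+1.624e-06  f'(a)=-3.401e+00  a ← 58.133259 − (+1.624e-06/-3.401e+00) = 58.133259
iter 5: u=1.587258  f(a)=+5.684e-14  f'(a)=-3.401e+00  a ← 58.133259 − (+5.684e-14/-3.401e+00) = 58.133259
converged: |Δa| < 1e-12 after 5 iterations
sag = a·(cosh(S/(2a)) − 1) = 58.133259·(cosh(1.587258) − 1) = 89.955648
T_max/T_min = cosh(S/(2a)) = 2.547404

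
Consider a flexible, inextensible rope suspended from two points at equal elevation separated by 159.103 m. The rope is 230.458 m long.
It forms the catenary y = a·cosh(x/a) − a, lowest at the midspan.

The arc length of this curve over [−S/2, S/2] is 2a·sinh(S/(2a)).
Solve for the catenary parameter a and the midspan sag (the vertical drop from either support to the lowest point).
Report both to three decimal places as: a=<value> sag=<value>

a=51.470 sag=74.731

seed: a₀ = √(S³/(24(L−S))) = √(159.103³/(24·71.355)) = 48.495309
iter 1: u=1.640396  f(a)=+1.024e+01  f'(a)=-3.815e+00  a ← 48.495309 − (+1.024e+01/-3.815e+00) = 51.179471
iter 2: u=1.554363  f(a)=+9.116e-01  f'(a)=-3.163e+00  a ← 51.179471 − (+9.116e-01/-3.163e+00) = 51.467662
iter 3: u=1.545660  f(a)=+8.785e-03  f'(a)=-3.102e+00  a ← 51.467662 − (+8.785e-03/-3.102e+00) = 51.470494
iter 4: u=1.545575  f(a)=+8.333e-07  f'(a)=-3.102e+00  a ← 51.470494 − (+8.333e-07/-3.102e+00) = 51.470494
iter 5: u=1.545575  f(a)=+2.842e-14  f'(a)=-3.102e+00  a ← 51.470494 − (+2.842e-14/-3.102e+00) = 51.470494
converged: |Δa| < 1e-12 after 5 iterations
sag = a·(cosh(S/(2a)) − 1) = 51.470494·(cosh(1.545575) − 1) = 74.731464
T_max/T_min = cosh(S/(2a)) = 2.451928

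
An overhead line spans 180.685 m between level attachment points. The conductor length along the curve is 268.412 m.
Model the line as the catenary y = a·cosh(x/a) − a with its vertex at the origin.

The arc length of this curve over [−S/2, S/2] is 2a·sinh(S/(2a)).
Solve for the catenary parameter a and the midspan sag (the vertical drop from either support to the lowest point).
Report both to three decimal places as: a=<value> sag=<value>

seed: a₀ = √(S³/(24(L−S))) = √(180.685³/(24·87.727)) = 52.931096
iter 1: u=1.706794  f(a)=+1.370e+01  f'(a)=-4.386e+00  a ← 52.931096 − (+1.370e+01/-4.386e+00) = 56.054611
iter 2: u=1.611687  f(a)=+1.306e+00  f'(a)=-3.586e+00  a ← 56.054611 − (+1.306e+00/-3.586e+00) = 56.418881
iter 3: u=1.601281  f(a)=+1.464e-02  f'(a)=-3.507e+00  a ← 56.418881 − (+1.464e-02/-3.507e+00) = 56.423057
iter 4: u=1.601163  f(a)=+1.885e-06  f'(a)=-3.506e+00  a ← 56.423057 − (+1.885e-06/-3.506e+00) = 56.423058
iter 5: u=1.601163  f(a)=+5.684e-14  f'(a)=-3.506e+00  a ← 56.423058 − (+5.684e-14/-3.506e+00) = 56.423058
converged: |Δa| < 1e-12 after 5 iterations
sag = a·(cosh(S/(2a)) − 1) = 56.423058·(cosh(1.601163) − 1) = 89.161323
T_max/T_min = cosh(S/(2a)) = 2.580228

a=56.423 sag=89.161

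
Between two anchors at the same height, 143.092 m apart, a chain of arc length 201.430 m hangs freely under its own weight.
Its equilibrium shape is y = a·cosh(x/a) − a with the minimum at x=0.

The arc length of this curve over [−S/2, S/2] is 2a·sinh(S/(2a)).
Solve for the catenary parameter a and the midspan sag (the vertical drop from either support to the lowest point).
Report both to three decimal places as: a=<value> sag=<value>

seed: a₀ = √(S³/(24(L−S))) = √(143.092³/(24·58.338)) = 45.744790
iter 1: u=1.564025  f(a)=+7.565e+00  f'(a)=-3.232e+00  a ← 45.744790 − (+7.565e+00/-3.232e+00) = 48.085852
iter 2: u=1.487880  f(a)=+6.195e-01  f'(a)=-2.722e+00  a ← 48.085852 − (+6.195e-01/-2.722e+00) = 48.313450
iter 3: u=1.480871  f(a)=+4.974e-03  f'(a)=-2.679e+00  a ← 48.313450 − (+4.974e-03/-2.679e+00) = 48.315307
iter 4: u=1.480814  f(a)=+3.263e-07  f'(a)=-2.678e+00  a ← 48.315307 − (+3.263e-07/-2.678e+00) = 48.315307
iter 5: u=1.480814  f(a)=+0.000e+00  f'(a)=-2.678e+00  a ← 48.315307 − (+0.000e+00/-2.678e+00) = 48.315307
converged: |Δa| < 1e-12 after 5 iterations
sag = a·(cosh(S/(2a)) − 1) = 48.315307·(cosh(1.480814) − 1) = 63.389125
T_max/T_min = cosh(S/(2a)) = 2.311988

a=48.315 sag=63.389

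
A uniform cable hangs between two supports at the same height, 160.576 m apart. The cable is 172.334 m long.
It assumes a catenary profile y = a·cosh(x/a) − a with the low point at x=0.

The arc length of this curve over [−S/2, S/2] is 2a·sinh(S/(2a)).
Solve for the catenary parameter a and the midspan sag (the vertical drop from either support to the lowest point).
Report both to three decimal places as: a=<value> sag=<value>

a=122.438 sag=27.281

seed: a₀ = √(S³/(24(L−S))) = √(160.576³/(24·11.758)) = 121.129132
iter 1: u=0.662830  f(a)=+2.610e-01  f'(a)=-2.028e-01  a ← 121.129132 − (+2.610e-01/-2.028e-01) = 122.416128
iter 2: u=0.655861  f(a)=+4.218e-03  f'(a)=-1.963e-01  a ← 122.416128 − (+4.218e-03/-1.963e-01) = 122.437617
iter 3: u=0.655746  f(a)=+1.142e-06  f'(a)=-1.962e-01  a ← 122.437617 − (+1.142e-06/-1.962e-01) = 122.437623
iter 4: u=0.655746  f(a)=+1.421e-13  f'(a)=-1.962e-01  a ← 122.437623 − (+1.421e-13/-1.962e-01) = 122.437623
converged: |Δa| < 1e-12 after 4 iterations
sag = a·(cosh(S/(2a)) − 1) = 122.437623·(cosh(0.655746) − 1) = 27.281191
T_max/T_min = cosh(S/(2a)) = 1.222817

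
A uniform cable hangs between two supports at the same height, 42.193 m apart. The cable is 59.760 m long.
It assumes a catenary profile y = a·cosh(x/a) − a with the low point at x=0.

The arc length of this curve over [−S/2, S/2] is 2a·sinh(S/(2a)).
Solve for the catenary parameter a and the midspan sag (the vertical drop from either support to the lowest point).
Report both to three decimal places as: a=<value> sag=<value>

seed: a₀ = √(S³/(24(L−S))) = √(42.193³/(24·17.567)) = 13.347692
iter 1: u=1.580535  f(a)=+2.329e+00  f'(a)=-3.351e+00  a ← 13.347692 − (+2.329e+00/-3.351e+00) = 14.042763
iter 2: u=1.502304  f(a)=+1.943e-01  f'(a)=-2.813e+00  a ← 14.042763 − (+1.943e-01/-2.813e+00) = 14.111832
iter 3: u=1.494951  f(a)=+1.624e-03  f'(a)=-2.767e+00  a ← 14.111832 − (+1.624e-03/-2.767e+00) = 14.112419
iter 4: u=1.494889  f(a)=+1.156e-07  f'(a)=-2.766e+00  a ← 14.112419 − (+1.156e-07/-2.766e+00) = 14.112419
iter 5: u=1.494889  f(a)=+0.000e+00  f'(a)=-2.766e+00  a ← 14.112419 − (+0.000e+00/-2.766e+00) = 14.112419
converged: |Δa| < 1e-12 after 5 iterations
sag = a·(cosh(S/(2a)) − 1) = 14.112419·(cosh(1.494889) − 1) = 18.932623
T_max/T_min = cosh(S/(2a)) = 2.341558

a=14.112 sag=18.933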